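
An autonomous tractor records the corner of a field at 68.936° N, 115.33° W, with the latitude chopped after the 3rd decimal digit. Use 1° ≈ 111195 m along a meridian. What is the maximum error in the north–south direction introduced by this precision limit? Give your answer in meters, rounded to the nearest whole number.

111 meters

Truncating at 3 decimal places can drop up to a full unit in the last place, so the latitude may be off by as much as 0.001°.
North–south distance: 0.001° × 111195 m/° = 111.195 m.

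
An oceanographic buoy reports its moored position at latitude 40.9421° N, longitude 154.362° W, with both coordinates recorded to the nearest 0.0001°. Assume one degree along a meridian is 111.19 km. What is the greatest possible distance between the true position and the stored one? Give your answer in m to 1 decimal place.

7.0 m

Rounding to 4 decimal places leaves each coordinate within ±5e-05° of the true value.
N–S: 5e-05° × 111190 m/° = 5.5595 m.
E–W at 40.9421°: 5e-05° × 111190 × cos 40.9421° = 5e-05 × 111190 × 0.7554 ≈ 4.19949 m.
The two errors are perpendicular, so the maximum displacement is √(5.5595² + 4.19949²) ≈ 6.96734 m.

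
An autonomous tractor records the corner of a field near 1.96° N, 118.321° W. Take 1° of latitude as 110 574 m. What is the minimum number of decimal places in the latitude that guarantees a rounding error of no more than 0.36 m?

One degree of latitude covers 110574 m.
With N decimal places the half-ulp bound is 0.5·10⁻ᴺ°, or 0.5·10⁻ᴺ × 110574 m on the ground.
Need 0.5 × 110574 × 10⁻ᴺ ≤ 0.36 → 10⁻ᴺ ≤ 6.511e-06, so N ≥ 5.19.
So 6 decimal places suffice (0.0553 m); 5 would allow up to 0.553 m.

6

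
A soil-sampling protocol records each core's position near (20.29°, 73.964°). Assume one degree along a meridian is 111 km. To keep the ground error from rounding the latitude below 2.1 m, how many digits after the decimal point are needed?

One degree of latitude covers 111000 m.
Rounding to N decimal places gives at most 0.5 × 10⁻ᴺ degrees of error, i.e. 0.5 × 10⁻ᴺ × 111000 m.
Setting 55500 × 10⁻ᴺ ≤ 2.1 gives 10ᴺ ≥ 2.643e+04, i.e. N ≥ 4.42.
So 5 decimal places suffice (0.555 m); 4 would allow up to 5.55 m.

5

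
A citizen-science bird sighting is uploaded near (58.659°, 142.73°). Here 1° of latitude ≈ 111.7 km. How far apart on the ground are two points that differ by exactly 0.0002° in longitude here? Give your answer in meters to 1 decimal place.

One degree of longitude here spans 111700 × cos 58.659° = 111700 × 0.5201 ≈ 58098.6 m; 0.0002° of that is 11.6197 m.

11.6 meters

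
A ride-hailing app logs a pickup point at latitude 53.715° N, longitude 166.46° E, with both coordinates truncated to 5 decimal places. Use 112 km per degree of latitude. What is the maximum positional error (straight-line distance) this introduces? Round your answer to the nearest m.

1 m

Truncating at 5 decimal places can drop up to a full unit in the last place, so each coordinate may be off by as much as 1e-05°.
N–S: 1e-05° × 112000 m/° = 1.12 m.
E–W at 53.715°: 1e-05° × 112000 × cos 53.715° = 1e-05 × 112000 × 0.5918 ≈ 0.662818 m.
The two errors are perpendicular, so the maximum displacement is √(1.12² + 0.662818²) ≈ 1.30143 m.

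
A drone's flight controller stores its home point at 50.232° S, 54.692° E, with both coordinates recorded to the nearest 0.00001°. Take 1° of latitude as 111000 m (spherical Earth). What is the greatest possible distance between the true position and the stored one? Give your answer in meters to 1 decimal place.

0.7 meters

Rounding to 5 decimal places leaves each coordinate within ±5e-06° of the true value.
North–south component: 5e-06° × 111000 = 0.555 m.
Longitude error → 5e-06 × 111000 × cos 50.232° = 5e-06 × 111000 × 0.6397 ≈ 0.355023 m.
Combining orthogonally: (0.555² + 0.355023²)^½ ≈ 0.658837 m.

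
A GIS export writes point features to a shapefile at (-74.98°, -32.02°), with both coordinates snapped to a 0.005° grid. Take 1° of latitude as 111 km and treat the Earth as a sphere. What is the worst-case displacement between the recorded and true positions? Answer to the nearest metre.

With a 0.005° grid the true value lies within half a step, ±0.005°/2 = ±0.0025°, of the stored one.
Latitude error → 0.0025 × 111000 = 277.5 m along the meridian.
Longitude error → 0.0025 × 111000 × cos 74.98° = 0.0025 × 111000 × 0.2592 ≈ 71.9158 m.
Combining orthogonally: (277.5² + 71.9158²)^½ ≈ 286.667 m.

287 metres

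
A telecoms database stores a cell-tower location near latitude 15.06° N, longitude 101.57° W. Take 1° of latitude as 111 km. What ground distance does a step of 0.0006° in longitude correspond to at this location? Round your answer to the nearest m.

0.0006° of longitude at 15.06° is 0.0006 × 111000 × cos 15.06° ≈ 0.0006 × 107188 = 64.3126 m.

64 m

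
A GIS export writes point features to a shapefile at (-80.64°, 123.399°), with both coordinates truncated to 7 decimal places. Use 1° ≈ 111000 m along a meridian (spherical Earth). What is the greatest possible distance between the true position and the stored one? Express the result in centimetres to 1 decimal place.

1.1 centimetres

Truncating at 7 decimal places can drop up to a full unit in the last place, so each coordinate may be off by as much as 1e-07°.
Latitude error → 1e-07 × 111000 = 0.0111 m along the meridian.
Longitude error → 1e-07 × 111000 × cos 80.64° = 1e-07 × 111000 × 0.1626 ≈ 0.00180527 m.
Combining orthogonally: (0.0111² + 0.00180527²)^½ ≈ 0.0112458 m.
That is 0.0112458 m = 1.1246 cm.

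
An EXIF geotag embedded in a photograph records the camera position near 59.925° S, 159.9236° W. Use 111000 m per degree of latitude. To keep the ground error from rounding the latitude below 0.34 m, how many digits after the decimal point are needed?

6

One degree of latitude covers 111000 m.
With N decimal places the half-ulp bound is 0.5·10⁻ᴺ°, or 0.5·10⁻ᴺ × 111000 m on the ground.
Setting 55500 × 10⁻ᴺ ≤ 0.34 gives 10ᴺ ≥ 1.632e+05, i.e. N ≥ 5.21.
So 6 decimal places suffice (0.0555 m); 5 would allow up to 0.555 m.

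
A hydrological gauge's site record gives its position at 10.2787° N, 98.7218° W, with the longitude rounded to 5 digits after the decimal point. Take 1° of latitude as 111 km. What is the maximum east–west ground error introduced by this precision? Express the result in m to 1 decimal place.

0.5 m

Rounding to 5 decimal places leaves the longitude within ±5e-06° of the true value.
One degree of longitude at 10.2787° is 111000 × cos 10.2787° ≈ 111000 × 0.9840 = 109219 m.
Maximum E–W displacement: 5e-06 × 109219 = 0.546093 m.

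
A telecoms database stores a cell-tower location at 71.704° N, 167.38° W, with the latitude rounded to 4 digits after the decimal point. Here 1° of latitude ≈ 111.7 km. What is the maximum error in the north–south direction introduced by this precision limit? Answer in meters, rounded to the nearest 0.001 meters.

5.585 meters

Rounding to 4 decimal places leaves the latitude within ±5e-05° of the true value.
So the N–S error is at most 5e-05 × 111700 = 5.585 m.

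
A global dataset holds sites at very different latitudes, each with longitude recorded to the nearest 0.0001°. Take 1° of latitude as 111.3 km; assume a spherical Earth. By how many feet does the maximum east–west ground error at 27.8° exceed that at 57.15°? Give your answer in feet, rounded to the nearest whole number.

6 feet

Rounding to 4 decimal places leaves the longitude within ±5e-05° of the true value.
Error at 27.8° = 5e-05° × 111300 × cos 27.8° ≈ 5.565 × 0.8846 = 4.9227 m.
At 57.15°: 5e-05° × 111300 × cos 57.15° = 5e-05 × 111300 × 0.5424 ≈ 3.0187 m.
So the lower-latitude error exceeds the higher by 4.9227 − 3.0187 = 1.904 m.
Converting: 1.90401 m × 3.2808 ft/m ≈ 6.2467 ft.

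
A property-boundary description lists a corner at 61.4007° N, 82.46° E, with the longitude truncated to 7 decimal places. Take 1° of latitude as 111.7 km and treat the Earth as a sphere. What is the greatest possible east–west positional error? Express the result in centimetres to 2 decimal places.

0.53 centimetres

Truncating at 7 decimal places can drop up to a full unit in the last place, so the longitude may be off by as much as 1e-07°.
Parallels shrink by cos φ, so at 61.4007° a degree of longitude is 111700 × 0.4787 ≈ 53468.7 m.
East–west error: 1e-07° × 53468.7 m/° ≈ 0.00534687 m.
That is 0.00534687 m = 0.53469 cm.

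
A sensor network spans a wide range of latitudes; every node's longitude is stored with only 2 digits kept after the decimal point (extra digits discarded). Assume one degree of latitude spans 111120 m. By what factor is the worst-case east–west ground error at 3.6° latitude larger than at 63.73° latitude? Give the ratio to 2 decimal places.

Truncating at 2 decimal places can drop up to a full unit in the last place, so the longitude may be off by as much as 0.01°.
Error at 3.6° = 0.01° × 111120 × cos 3.6° ≈ 1111.2 × 0.9980 = 1109 m.
At 63.73°: 0.01° × 111120 × cos 63.73° = 0.01 × 111120 × 0.4426 ≈ 491.82 m.
The ratio reduces to cos 3.6° / cos 63.73° = 0.9980/0.4426 ≈ 2.2549.

2.25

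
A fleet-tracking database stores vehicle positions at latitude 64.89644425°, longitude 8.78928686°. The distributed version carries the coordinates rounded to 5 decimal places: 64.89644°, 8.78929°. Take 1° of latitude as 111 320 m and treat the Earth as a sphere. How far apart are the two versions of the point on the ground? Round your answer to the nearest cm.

Δlat = 64.89644425 − 64.89644 = +0.00000425°; Δlon = 8.78928686 − 8.78929 = -0.00000314°.
North–south shift: 0.00000425 × 111320 = 0.47311 m.
E–W at 64.8964°: -0.00000314° × 111320 × cos 64.8964° = -0.00000314 × 111320 × 0.4243 ≈ -0.148296 m.
Hypotenuse of the two orthogonal shifts: √(0.47311² + 0.148296²) = 0.495807 m.
That is 0.495807 m = 49.581 cm.

50 cm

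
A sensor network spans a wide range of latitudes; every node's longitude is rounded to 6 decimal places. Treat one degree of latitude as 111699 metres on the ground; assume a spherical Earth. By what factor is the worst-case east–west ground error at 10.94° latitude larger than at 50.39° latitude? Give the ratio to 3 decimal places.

Rounding to 6 decimal places leaves the longitude within ±5e-07° of the true value.
At 10.94°: 5e-07° × 111699 × cos 10.94° = 5e-07 × 111699 × 0.9818 ≈ 0.054835 m.
At 50.39°: 5e-07° × 111699 × cos 50.39° = 5e-07 × 111699 × 0.6376 ≈ 0.035607 m.
The ratio reduces to cos 10.94° / cos 50.39° = 0.9818/0.6376 ≈ 1.5400.

1.540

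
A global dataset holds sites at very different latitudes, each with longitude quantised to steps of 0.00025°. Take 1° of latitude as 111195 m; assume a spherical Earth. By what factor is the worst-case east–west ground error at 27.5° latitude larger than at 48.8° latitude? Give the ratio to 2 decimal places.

With a 0.00025° grid the true value lies within half a step, ±0.00025°/2 = ±0.000125°, of the stored one.
Error at 27.5° = 0.000125° × 111195 × cos 27.5° ≈ 13.899 × 0.8870 = 12.329 m.
At 48.8°: 0.000125° × 111195 × cos 48.8° = 0.000125 × 111195 × 0.6587 ≈ 9.1554 m.
Ratio: 12.329 / 9.1554 = cos 27.5° / cos 48.8° ≈ 1.3466.

1.35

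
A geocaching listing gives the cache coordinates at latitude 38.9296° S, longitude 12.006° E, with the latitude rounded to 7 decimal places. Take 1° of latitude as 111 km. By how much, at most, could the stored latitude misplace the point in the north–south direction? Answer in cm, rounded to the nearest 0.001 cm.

Rounding to 7 decimal places leaves the latitude within ±5e-08° of the true value.
Along the meridian that is 5e-08° × 111000 m/° = 0.00555 m.
That is 0.00555 m = 0.555 cm.

0.555 cm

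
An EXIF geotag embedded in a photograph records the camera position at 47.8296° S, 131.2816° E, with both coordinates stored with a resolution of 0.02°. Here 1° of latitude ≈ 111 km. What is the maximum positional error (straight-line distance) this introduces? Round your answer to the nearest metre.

1337 metres

With a 0.02° grid the true value lies within half a step, ±0.02°/2 = ±0.01°, of the stored one.
North–south component: 0.01° × 111000 = 1110 m.
East–west component at 47.8296°: 0.01° × 111000 × cos 47.8296° ≈ 0.01 × 74518.5 ≈ 745.185 m.
Combining orthogonally: (1110² + 745.185²)^½ ≈ 1336.94 m.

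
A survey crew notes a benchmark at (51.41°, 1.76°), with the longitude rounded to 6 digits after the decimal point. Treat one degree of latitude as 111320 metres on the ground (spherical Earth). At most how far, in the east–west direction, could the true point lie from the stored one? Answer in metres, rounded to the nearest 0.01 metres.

Rounding to 6 decimal places leaves the longitude within ±5e-07° of the true value.
One degree of longitude at 51.41° is 111320 × cos 51.41° ≈ 111320 × 0.6237 = 69435.1 m.
Maximum E–W displacement: 5e-07 × 69435.1 = 0.0347175 m.

0.03 metres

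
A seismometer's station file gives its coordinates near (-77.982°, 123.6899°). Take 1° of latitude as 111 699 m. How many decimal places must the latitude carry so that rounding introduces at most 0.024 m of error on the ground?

One degree of latitude covers 111699 m.
Rounding to N decimal places gives at most 0.5 × 10⁻ᴺ degrees of error, i.e. 0.5 × 10⁻ᴺ × 111699 m.
Need 0.5 × 111699 × 10⁻ᴺ ≤ 0.024 → 10⁻ᴺ ≤ 4.297e-07, so N ≥ 6.37.
So 7 decimal places suffice (0.00558 m); 6 would allow up to 0.0558 m.

7 decimal places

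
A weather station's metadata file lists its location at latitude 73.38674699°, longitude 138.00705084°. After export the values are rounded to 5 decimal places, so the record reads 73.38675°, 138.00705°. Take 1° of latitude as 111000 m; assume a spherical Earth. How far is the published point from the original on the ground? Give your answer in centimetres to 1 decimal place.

33.5 centimetres

The latitude changed by -0.00000301° and the longitude by +0.00000084°.
North–south shift: -0.00000301 × 111000 = -0.33411 m.
E–W at 73.3868°: 0.00000084° × 111000 × cos 73.3868° = 0.00000084 × 111000 × 0.2859 ≈ 0.0266582 m.
Combined displacement = (0.33411² + 0.0266582²)^½ ≈ 0.335172 m.
That is 0.335172 m = 33.517 cm.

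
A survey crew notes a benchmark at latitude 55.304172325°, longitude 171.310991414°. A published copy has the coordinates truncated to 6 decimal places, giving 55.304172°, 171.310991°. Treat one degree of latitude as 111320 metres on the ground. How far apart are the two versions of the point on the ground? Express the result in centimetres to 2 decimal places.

4.47 centimetres

Δlat = 55.304172325 − 55.304172 = +0.000000325°; Δlon = 171.310991414 − 171.310991 = +0.000000414°.
North–south shift: 0.000000325 × 111320 = 0.036179 m.
E–W at 55.3042°: 0.000000414° × 111320 × cos 55.3042° = 0.000000414 × 111320 × 0.5692 ≈ 0.0262333 m.
Hypotenuse of the two orthogonal shifts: √(0.036179² + 0.0262333²) = 0.044689 m.
That is 0.044689 m = 4.4689 cm.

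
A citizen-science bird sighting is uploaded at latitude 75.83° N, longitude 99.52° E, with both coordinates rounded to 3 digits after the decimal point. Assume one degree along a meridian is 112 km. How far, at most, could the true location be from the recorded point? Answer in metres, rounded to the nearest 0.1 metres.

Rounding to 3 decimal places leaves each coordinate within ±0.0005° of the true value.
N–S: 0.0005° × 112000 m/° = 56 m.
Longitude error → 0.0005 × 112000 × cos 75.83° = 0.0005 × 112000 × 0.2448 ≈ 13.7088 m.
Worst case both components are at the extreme and orthogonal: √(56² + 13.7088²) ≈ 57.6535 m.

57.7 metres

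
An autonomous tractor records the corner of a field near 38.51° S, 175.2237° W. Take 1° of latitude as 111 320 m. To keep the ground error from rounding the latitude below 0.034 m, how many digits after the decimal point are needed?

One degree of latitude covers 111320 m.
Rounding to N decimal places gives at most 0.5 × 10⁻ᴺ degrees of error, i.e. 0.5 × 10⁻ᴺ × 111320 m.
Need 0.5 × 111320 × 10⁻ᴺ ≤ 0.034 → 10⁻ᴺ ≤ 6.109e-07, so N ≥ 6.21.
So 7 decimal places suffice (0.00557 m); 6 would allow up to 0.0557 m.

7 decimal places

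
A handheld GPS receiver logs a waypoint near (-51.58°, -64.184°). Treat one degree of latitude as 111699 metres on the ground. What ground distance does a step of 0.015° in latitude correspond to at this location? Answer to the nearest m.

Along a meridian 0.015° is 0.015 × 111699 = 1675.48 m.

1675 m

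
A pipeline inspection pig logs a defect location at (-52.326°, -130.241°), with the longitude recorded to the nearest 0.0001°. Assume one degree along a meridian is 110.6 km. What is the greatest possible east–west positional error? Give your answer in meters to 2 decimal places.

3.38 meters

Rounding to 4 decimal places leaves the longitude within ±5e-05° of the true value.
One degree of longitude at 52.326° is 110600 × cos 52.326° ≈ 110600 × 0.6112 = 67595.2 m.
Maximum E–W displacement: 5e-05 × 67595.2 = 3.37976 m.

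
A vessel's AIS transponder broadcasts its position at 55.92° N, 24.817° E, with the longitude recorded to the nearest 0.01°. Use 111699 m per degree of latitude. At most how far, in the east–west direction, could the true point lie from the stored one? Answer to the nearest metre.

313 metres

Rounding to 2 decimal places leaves the longitude within ±0.005° of the true value.
Parallels shrink by cos φ, so at 55.92° a degree of longitude is 111699 × 0.5603 ≈ 62590.5 m.
Maximum E–W displacement: 0.005 × 62590.5 = 312.953 m.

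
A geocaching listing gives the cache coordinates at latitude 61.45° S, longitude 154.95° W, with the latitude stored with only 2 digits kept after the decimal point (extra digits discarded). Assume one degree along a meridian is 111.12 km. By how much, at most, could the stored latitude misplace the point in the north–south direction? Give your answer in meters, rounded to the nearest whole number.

Truncating at 2 decimal places can drop up to a full unit in the last place, so the latitude may be off by as much as 0.01°.
So the N–S error is at most 0.01 × 111120 = 1111.2 m.

1111 meters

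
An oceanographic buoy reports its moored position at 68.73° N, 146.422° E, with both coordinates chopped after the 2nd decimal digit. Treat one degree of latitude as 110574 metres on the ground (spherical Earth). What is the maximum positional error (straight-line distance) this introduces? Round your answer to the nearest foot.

3859 feet

Truncating at 2 decimal places can drop up to a full unit in the last place, so each coordinate may be off by as much as 0.01°.
N–S: 0.01° × 110574 m/° = 1105.74 m.
E–W at 68.73°: 0.01° × 110574 × cos 68.73° = 0.01 × 110574 × 0.3628 ≈ 401.122 m.
Worst case both components are at the extreme and orthogonal: √(1105.74² + 401.122²) ≈ 1176.25 m.
In feet: 1176.25 m ÷ 0.3048 ≈ 3859.1 ft.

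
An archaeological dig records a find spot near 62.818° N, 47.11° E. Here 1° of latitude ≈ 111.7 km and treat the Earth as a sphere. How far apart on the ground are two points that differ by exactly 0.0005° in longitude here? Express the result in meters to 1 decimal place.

0.0005° of longitude at 62.818° is 0.0005 × 111700 × cos 62.818° ≈ 0.0005 × 51026.6 = 25.5133 m.

25.5 meters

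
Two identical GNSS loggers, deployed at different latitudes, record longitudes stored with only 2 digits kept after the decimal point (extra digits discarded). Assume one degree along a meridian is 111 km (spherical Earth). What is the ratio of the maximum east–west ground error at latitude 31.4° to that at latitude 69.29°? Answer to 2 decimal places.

2.41

Truncating at 2 decimal places can drop up to a full unit in the last place, so the longitude may be off by as much as 0.01°.
At 31.4°: 0.01° × 111000 × cos 31.4° = 0.01 × 111000 × 0.8536 ≈ 947.44 m.
At 69.29°: 0.01° × 111000 × cos 69.29° = 0.01 × 111000 × 0.3536 ≈ 392.54 m.
Ratio: 947.44 / 392.54 = cos 31.4° / cos 69.29° ≈ 2.4136.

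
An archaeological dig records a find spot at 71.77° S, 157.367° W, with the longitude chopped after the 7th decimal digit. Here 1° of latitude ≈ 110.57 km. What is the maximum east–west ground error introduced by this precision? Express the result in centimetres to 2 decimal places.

0.35 centimetres

Truncating at 7 decimal places can drop up to a full unit in the last place, so the longitude may be off by as much as 1e-07°.
At latitude 71.77° a degree of longitude spans 110570 m × cos 71.77° = 110570 × 0.3128 ≈ 34589.9 m.
East–west error: 1e-07° × 34589.9 m/° ≈ 0.00345899 m.
That is 0.00345899 m = 0.3459 cm.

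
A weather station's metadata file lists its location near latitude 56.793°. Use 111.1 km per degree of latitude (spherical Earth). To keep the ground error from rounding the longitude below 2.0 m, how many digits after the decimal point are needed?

At 56.793° one degree of longitude covers 111100 × cos 56.793° ≈ 111100 × 0.5477 ≈ 60845.6 m.
With N decimal places the half-ulp bound is 0.5·10⁻ᴺ°, or 0.5·10⁻ᴺ × 60845.6 m on the ground.
Need 0.5 × 60845.6 × 10⁻ᴺ ≤ 2.0 → 10⁻ᴺ ≤ 6.574e-05, so N ≥ 4.18.
So 5 decimal places suffice (0.304 m); 4 would allow up to 3.04 m.

5 decimal places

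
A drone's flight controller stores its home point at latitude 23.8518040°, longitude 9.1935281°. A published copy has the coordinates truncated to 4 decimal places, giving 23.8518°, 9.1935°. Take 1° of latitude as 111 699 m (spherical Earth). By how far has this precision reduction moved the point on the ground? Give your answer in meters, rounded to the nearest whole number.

Δlat = 23.8518040 − 23.8518 = +0.0000040°; Δlon = 9.1935281 − 9.1935 = +0.0000281°.
N–S: 0.0000040° × 111699 m/° = 0.446796 m.
E–W at 23.8518°: 0.0000281° × 111699 × cos 23.8518° = 0.0000281 × 111699 × 0.9146 ≈ 2.87068 m.
Distance: √(0.446796² + 2.87068²) ≈ 2.90524 m.

3 meters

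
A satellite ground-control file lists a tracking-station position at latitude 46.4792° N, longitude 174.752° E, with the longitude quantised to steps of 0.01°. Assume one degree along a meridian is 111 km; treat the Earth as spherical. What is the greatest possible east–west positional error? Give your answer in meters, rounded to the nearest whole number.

With a 0.01° grid the true value lies within half a step, ±0.01°/2 = ±0.005°, of the stored one.
One degree of longitude at 46.4792° is 111000 × cos 46.4792° ≈ 111000 × 0.6886 = 76436.6 m.
So at most 0.005° × 76436.6 ≈ 382.183 m east–west.

382 meters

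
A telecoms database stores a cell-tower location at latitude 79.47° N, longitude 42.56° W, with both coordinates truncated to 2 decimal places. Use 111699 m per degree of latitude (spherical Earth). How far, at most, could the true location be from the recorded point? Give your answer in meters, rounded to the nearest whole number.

Truncating at 2 decimal places can drop up to a full unit in the last place, so each coordinate may be off by as much as 0.01°.
North–south component: 0.01° × 111699 = 1116.99 m.
E–W at 79.47°: 0.01° × 111699 × cos 79.47° = 0.01 × 111699 × 0.1828 ≈ 204.13 m.
Combining orthogonally: (1116.99² + 204.13²)^½ ≈ 1135.49 m.

1135 meters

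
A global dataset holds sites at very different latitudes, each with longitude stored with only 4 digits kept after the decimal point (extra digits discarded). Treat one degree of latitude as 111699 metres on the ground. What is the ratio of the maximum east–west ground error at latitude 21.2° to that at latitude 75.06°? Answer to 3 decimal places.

3.616

Truncating at 4 decimal places can drop up to a full unit in the last place, so the longitude may be off by as much as 0.0001°.
Error at 21.2° = 0.0001° × 111699 × cos 21.2° ≈ 11.17 × 0.9323 = 10.414 m.
Error at 75.06° = 0.0001° × 111699 × cos 75.06° ≈ 11.17 × 0.2578 = 2.8797 m.
The ratio reduces to cos 21.2° / cos 75.06° = 0.9323/0.2578 ≈ 3.6164.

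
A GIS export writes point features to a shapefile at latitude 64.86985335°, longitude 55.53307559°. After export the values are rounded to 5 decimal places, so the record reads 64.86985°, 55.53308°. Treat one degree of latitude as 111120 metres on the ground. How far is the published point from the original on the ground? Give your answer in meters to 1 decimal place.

0.4 meters

Δlat = 64.86985335 − 64.86985 = +0.00000335°; Δlon = 55.53307559 − 55.53308 = -0.00000441°.
N–S: 0.00000335° × 111120 m/° = 0.372252 m.
E–W at 64.8698°: -0.00000441° × 111120 × cos 64.8698° = -0.00000441 × 111120 × 0.4247 ≈ -0.208108 m.
Hypotenuse of the two orthogonal shifts: √(0.372252² + 0.208108²) = 0.426474 m.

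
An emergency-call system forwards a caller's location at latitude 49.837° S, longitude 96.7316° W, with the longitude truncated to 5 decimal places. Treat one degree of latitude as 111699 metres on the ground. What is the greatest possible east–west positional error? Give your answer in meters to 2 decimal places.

0.72 meters

Truncating at 5 decimal places can drop up to a full unit in the last place, so the longitude may be off by as much as 1e-05°.
Parallels shrink by cos φ, so at 49.837° a degree of longitude is 111699 × 0.6450 ≈ 72041.9 m.
So at most 1e-05° × 72041.9 ≈ 0.720419 m east–west.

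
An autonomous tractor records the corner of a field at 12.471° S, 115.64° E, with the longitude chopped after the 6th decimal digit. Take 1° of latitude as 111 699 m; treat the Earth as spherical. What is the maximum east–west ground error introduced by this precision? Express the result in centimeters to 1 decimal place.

10.9 centimeters

Truncating at 6 decimal places can drop up to a full unit in the last place, so the longitude may be off by as much as 1e-06°.
Parallels shrink by cos φ, so at 12.471° a degree of longitude is 111699 × 0.9764 ≈ 109064 m.
So at most 1e-06° × 109064 ≈ 0.109064 m east–west.
That is 0.109064 m = 10.906 cm.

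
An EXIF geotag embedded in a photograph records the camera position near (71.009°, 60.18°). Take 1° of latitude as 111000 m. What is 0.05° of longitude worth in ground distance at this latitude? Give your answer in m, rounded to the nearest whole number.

One degree of longitude here spans 111000 × cos 71.009° = 111000 × 0.3254 ≈ 36121.6 m; 0.05° of that is 1806.08 m.

1806 m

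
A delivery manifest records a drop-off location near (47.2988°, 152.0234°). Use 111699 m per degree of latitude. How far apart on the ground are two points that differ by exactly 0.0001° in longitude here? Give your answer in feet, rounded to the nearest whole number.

One degree of longitude here spans 111699 × cos 47.2988° = 111699 × 0.6782 ≈ 75751.5 m; 0.0001° of that is 7.57515 m.
Converting: 7.57515 m × 3.2808 ft/m ≈ 24.853 ft.

25 feet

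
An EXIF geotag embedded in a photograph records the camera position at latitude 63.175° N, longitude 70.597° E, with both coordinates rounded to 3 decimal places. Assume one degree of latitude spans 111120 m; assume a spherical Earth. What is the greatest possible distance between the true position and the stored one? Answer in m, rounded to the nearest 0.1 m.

61.0 m

Rounding to 3 decimal places leaves each coordinate within ±0.0005° of the true value.
Latitude error → 0.0005 × 111120 = 55.56 m along the meridian.
East–west component at 63.175°: 0.0005° × 111120 × cos 63.175° ≈ 0.0005 × 50144.8 ≈ 25.0724 m.
Worst case both components are at the extreme and orthogonal: √(55.56² + 25.0724²) ≈ 60.9552 m.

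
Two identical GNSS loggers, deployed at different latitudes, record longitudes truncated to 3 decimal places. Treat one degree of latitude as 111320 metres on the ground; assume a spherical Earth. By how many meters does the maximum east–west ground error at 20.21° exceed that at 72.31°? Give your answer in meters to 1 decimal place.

Truncating at 3 decimal places can drop up to a full unit in the last place, so the longitude may be off by as much as 0.001°.
Error at 20.21° = 0.001° × 111320 × cos 20.21° ≈ 111.32 × 0.9384 = 104.47 m.
Error at 72.31° = 0.001° × 111320 × cos 72.31° ≈ 111.32 × 0.3039 = 33.826 m.
Difference: 104.47 − 33.826 = 70.64 m.

70.6 meters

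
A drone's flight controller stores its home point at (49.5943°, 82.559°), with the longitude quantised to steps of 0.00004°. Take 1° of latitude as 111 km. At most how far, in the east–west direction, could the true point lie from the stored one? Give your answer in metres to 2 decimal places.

1.44 metres

With a 0.00004° grid the true value lies within half a step, ±0.00004°/2 = ±2e-05°, of the stored one.
One degree of longitude at 49.5943° is 111000 × cos 49.5943° ≈ 111000 × 0.6482 = 71949.7 m.
East–west error: 2e-05° × 71949.7 m/° ≈ 1.43899 m.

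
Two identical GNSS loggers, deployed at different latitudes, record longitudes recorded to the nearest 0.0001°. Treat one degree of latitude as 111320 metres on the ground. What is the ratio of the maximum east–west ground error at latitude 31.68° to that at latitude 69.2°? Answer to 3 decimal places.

Rounding to 4 decimal places leaves the longitude within ±5e-05° of the true value.
At 31.68°: 5e-05° × 111320 × cos 31.68° = 5e-05 × 111320 × 0.8510 ≈ 4.7366 m.
At 69.2°: 5e-05° × 111320 × cos 69.2° = 5e-05 × 111320 × 0.3551 ≈ 1.9765 m.
The ratio reduces to cos 31.68° / cos 69.2° = 0.8510/0.3551 ≈ 2.3964.

2.396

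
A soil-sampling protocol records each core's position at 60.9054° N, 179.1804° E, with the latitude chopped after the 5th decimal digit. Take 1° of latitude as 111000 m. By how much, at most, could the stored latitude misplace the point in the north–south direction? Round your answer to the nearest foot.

4 feet

Truncating at 5 decimal places can drop up to a full unit in the last place, so the latitude may be off by as much as 1e-05°.
North–south distance: 1e-05° × 111000 m/° = 1.11 m.
Converting: 1.11 m × 3.2808 ft/m ≈ 3.6417 ft.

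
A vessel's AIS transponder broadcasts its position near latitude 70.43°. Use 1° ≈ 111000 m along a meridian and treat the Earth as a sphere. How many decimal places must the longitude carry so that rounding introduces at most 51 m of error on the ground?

3 decimal places

At 70.43° one degree of longitude covers 111000 × cos 70.43° ≈ 111000 × 0.3350 ≈ 37180.4 m.
N decimal places → at most half a unit in the last place, 0.5 × 10⁻ᴺ° = 37180.4/2 × 10⁻ᴺ m.
Need 0.5 × 37180.4 × 10⁻ᴺ ≤ 51 → 10⁻ᴺ ≤ 2.743e-03, so N ≥ 2.56.
At 2 places the error can reach 186 m, but 3 places keeps it to 18.6 m.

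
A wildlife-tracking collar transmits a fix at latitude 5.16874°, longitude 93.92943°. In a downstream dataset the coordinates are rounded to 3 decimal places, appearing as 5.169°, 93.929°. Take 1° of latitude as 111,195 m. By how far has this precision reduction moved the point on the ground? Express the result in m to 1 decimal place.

55.7 m

Δlat = 5.16874 − 5.169 = -0.00026°; Δlon = 93.92943 − 93.929 = +0.00043°.
North–south shift: -0.00026 × 111195 = -28.9107 m.
E–W at 5.169°: 0.00043° × 111195 × cos 5.169° = 0.00043 × 111195 × 0.9959 ≈ 47.6194 m.
Distance: √(28.9107² + 47.6194²) ≈ 55.7085 m.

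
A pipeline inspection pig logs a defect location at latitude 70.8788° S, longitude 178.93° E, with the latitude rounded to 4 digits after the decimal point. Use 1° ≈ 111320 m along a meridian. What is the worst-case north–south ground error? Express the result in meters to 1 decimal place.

Rounding to 4 decimal places leaves the latitude within ±5e-05° of the true value.
North–south distance: 5e-05° × 111320 m/° = 5.566 m.

5.6 meters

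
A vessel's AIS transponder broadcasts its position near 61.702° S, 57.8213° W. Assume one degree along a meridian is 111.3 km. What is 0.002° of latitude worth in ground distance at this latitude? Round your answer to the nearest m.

223 m

Along a meridian 0.002° is 0.002 × 111300 = 222.6 m.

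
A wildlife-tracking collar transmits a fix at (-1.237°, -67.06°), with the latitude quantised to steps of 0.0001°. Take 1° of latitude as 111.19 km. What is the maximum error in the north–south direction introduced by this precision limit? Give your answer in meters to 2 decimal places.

With a 0.0001° grid the true value lies within half a step, ±0.0001°/2 = ±5e-05°, of the stored one.
North–south distance: 5e-05° × 111190 m/° = 5.5595 m.

5.56 meters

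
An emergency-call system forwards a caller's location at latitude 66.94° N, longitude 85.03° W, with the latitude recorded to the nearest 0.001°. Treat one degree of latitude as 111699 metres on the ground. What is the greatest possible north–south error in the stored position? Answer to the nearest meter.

56 meters

Rounding to 3 decimal places leaves the latitude within ±0.0005° of the true value.
Along the meridian that is 0.0005° × 111699 m/° = 55.8495 m.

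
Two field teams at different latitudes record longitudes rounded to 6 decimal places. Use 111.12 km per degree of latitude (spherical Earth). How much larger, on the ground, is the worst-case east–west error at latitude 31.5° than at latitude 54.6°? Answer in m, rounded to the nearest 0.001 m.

0.015 m

Rounding to 6 decimal places leaves the longitude within ±5e-07° of the true value.
At 31.5°: 5e-07° × 111120 × cos 31.5° = 5e-07 × 111120 × 0.8526 ≈ 0.047373 m.
At 54.6°: 5e-07° × 111120 × cos 54.6° = 5e-07 × 111120 × 0.5793 ≈ 0.032185 m.
So the lower-latitude error exceeds the higher by 0.047373 − 0.032185 = 0.015188 m.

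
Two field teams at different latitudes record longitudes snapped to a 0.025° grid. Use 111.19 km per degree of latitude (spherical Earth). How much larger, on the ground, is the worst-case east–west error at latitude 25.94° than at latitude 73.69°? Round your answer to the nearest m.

With a 0.025° grid the true value lies within half a step, ±0.025°/2 = ±0.0125°, of the stored one.
At 25.94°: 0.0125° × 111190 × cos 25.94° = 0.0125 × 111190 × 0.8993 ≈ 1249.8 m.
At 73.69°: 0.0125° × 111190 × cos 73.69° = 0.0125 × 111190 × 0.2808 ≈ 390.32 m.
Difference: 1249.8 − 390.32 = 859.52 m.

860 m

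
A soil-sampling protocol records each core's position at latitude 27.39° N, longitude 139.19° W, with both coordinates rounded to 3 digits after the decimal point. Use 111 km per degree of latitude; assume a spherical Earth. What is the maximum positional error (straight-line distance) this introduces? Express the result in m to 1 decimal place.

74.2 m

Rounding to 3 decimal places leaves each coordinate within ±0.0005° of the true value.
North–south component: 0.0005° × 111000 = 55.5 m.
Longitude error → 0.0005 × 111000 × cos 27.39° = 0.0005 × 111000 × 0.8879 ≈ 49.2782 m.
Worst case both components are at the extreme and orthogonal: √(55.5² + 49.2782²) ≈ 74.2199 m.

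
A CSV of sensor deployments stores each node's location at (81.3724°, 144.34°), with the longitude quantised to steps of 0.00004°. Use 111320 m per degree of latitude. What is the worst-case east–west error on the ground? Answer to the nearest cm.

33 cm

With a 0.00004° grid the true value lies within half a step, ±0.00004°/2 = ±2e-05°, of the stored one.
One degree of longitude at 81.3724° is 111320 × cos 81.3724° ≈ 111320 × 0.1500 = 16699.3 m.
East–west error: 2e-05° × 16699.3 m/° ≈ 0.333986 m.
That is 0.333986 m = 33.399 cm.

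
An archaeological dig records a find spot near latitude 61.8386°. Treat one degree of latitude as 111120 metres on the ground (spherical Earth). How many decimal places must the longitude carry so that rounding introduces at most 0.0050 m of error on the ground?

7

At 61.8386° one degree of longitude covers 111120 × cos 61.8386° ≈ 111120 × 0.4720 ≈ 52443.9 m.
Rounding to N decimal places gives at most 0.5 × 10⁻ᴺ degrees of error, i.e. 0.5 × 10⁻ᴺ × 52443.9 m.
Setting 26221.9 × 10⁻ᴺ ≤ 0.0050 gives 10ᴺ ≥ 5.244e+06, i.e. N ≥ 6.72.
N = 6 would give 0.0262 m (too coarse); N = 7 gives 0.00262 m ≤ 0.0050 m.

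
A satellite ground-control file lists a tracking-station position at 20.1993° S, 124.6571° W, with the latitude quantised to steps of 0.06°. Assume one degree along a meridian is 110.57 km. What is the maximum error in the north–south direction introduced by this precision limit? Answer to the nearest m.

3317 m

With a 0.06° grid the true value lies within half a step, ±0.06°/2 = ±0.03°, of the stored one.
So the N–S error is at most 0.03 × 110570 = 3317.1 m.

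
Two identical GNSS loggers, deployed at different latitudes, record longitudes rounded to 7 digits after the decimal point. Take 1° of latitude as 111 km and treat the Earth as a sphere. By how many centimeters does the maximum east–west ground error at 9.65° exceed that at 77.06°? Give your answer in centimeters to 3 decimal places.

Rounding to 7 decimal places leaves the longitude within ±5e-08° of the true value.
At 9.65°: 5e-08° × 111000 × cos 9.65° = 5e-08 × 111000 × 0.9859 ≈ 0.0054715 m.
At 77.06°: 5e-08° × 111000 × cos 77.06° = 5e-08 × 111000 × 0.2239 ≈ 0.0012428 m.
Difference: 0.0054715 − 0.0012428 = 0.0042287 m.
That is 0.00422865 m = 0.42287 cm.

0.423 centimeters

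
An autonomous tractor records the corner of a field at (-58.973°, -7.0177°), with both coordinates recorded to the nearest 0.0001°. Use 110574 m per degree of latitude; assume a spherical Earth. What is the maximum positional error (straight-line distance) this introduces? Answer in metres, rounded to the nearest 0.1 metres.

6.2 metres

Rounding to 4 decimal places leaves each coordinate within ±5e-05° of the true value.
Latitude error → 5e-05 × 110574 = 5.5287 m along the meridian.
East–west component at 58.973°: 5e-05° × 110574 × cos 58.973° ≈ 5e-05 × 56994.5 ≈ 2.84972 m.
The two errors are perpendicular, so the maximum displacement is √(5.5287² + 2.84972²) ≈ 6.21992 m.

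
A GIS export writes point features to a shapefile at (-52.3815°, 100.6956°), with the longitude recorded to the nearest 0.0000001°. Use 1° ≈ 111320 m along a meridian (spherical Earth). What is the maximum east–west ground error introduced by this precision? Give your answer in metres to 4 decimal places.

Rounding to 7 decimal places leaves the longitude within ±5e-08° of the true value.
At latitude 52.3815° a degree of longitude spans 111320 m × cos 52.3815° = 111320 × 0.6104 ≈ 67949.8 m.
So at most 5e-08° × 67949.8 ≈ 0.00339749 m east–west.

0.0034 metres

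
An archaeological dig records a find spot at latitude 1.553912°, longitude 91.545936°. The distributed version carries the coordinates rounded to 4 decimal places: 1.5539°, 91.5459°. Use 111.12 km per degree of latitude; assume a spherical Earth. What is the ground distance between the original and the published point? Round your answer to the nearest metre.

4 metres

Δlat = 1.553912 − 1.5539 = +0.000012°; Δlon = 91.545936 − 91.5459 = +0.000036°.
N–S: 0.000012° × 111120 m/° = 1.33344 m.
East–west at this latitude: 0.000036° × 111120 × cos 1.5539° ≈ 0.000036 × 111079 = 3.99885 m.
Distance: √(1.33344² + 3.99885²) ≈ 4.21531 m.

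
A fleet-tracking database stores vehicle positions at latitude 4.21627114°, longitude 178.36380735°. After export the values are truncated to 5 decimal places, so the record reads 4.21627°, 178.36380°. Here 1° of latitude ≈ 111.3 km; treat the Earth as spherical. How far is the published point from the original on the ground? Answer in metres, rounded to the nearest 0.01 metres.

Δlat = 4.21627114 − 4.21627 = +0.00000114°; Δlon = 178.36380735 − 178.36380 = +0.00000735°.
N–S: 0.00000114° × 111300 m/° = 0.126882 m.
East–west at this latitude: 0.00000735° × 111300 × cos 4.21627° ≈ 0.00000735 × 110999 = 0.815841 m.
Combined displacement = (0.126882² + 0.815841²)^½ ≈ 0.825649 m.

0.83 metres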